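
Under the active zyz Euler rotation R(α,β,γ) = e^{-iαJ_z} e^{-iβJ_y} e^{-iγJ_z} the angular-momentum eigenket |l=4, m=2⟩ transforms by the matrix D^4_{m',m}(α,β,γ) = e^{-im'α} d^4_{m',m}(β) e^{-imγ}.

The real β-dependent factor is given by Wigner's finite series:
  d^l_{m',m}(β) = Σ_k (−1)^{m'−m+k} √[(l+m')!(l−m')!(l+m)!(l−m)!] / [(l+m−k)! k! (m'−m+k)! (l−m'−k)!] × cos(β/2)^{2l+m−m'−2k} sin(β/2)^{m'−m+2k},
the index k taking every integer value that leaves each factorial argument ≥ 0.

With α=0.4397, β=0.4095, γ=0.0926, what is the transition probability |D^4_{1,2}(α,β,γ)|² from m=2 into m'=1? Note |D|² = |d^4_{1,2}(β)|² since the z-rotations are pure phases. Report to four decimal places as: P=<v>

P=0.3461

D^4_{1,2}(0.4397,0.4095,0.0926) = e^{-i·1·0.4397}·d^4_{1,2}(0.4095)·e^{-i·2·0.0926}. Compute d first:
Half-angle: c=0.979112, s=0.203322. N=√(120·6·720·2)=1018.233765
The bounds max(0,m−m')=1 and min(l+m,l−m')=3 give 3 terms
  k=1: (−1)^0·1018.2338/(240)·0.9791^7·0.2033^1 = +0.744128
  k=2: (−1)^1·1018.2338/(48)·0.9791^5·0.2033^3 = -0.160444
  k=3: (−1)^2·1018.2338/(72)·0.9791^3·0.2033^5 = +0.004613
d^4_{1,2}(0.4095) = +0.744128 -0.160444 +0.004613 = +0.588296
|D^4_{1,2}|² = |d^4_{1,2}(β)|² = (+0.588296)² = 0.346093 (the z-rotation phases have unit modulus)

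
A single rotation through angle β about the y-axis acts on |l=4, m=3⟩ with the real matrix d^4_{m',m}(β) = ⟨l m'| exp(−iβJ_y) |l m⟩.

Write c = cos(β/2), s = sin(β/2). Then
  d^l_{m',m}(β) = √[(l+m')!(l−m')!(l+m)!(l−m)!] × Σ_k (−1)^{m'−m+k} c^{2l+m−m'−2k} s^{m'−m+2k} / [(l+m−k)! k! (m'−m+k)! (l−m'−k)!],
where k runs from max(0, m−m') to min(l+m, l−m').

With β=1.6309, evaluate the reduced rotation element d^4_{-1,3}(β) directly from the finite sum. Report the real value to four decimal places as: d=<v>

d^4_{-1,3}(β=1.6309) via Wigner's sum:
With c≡cos(β/2)=0.685541 and s≡sin(β/2)=0.728034, N=[6·120·5040·1]^{1/2}=1904.940944
k: max(0,(3)−(-1))=4 … min(4+(3),4−(-1))=5
  k=4: (−1)^0·1904.9409/(144)·0.6855^4·0.7280^4 = +0.820842
  k=5: (−1)^1·1904.9409/(240)·0.6855^2·0.7280^6 = -0.555453
d^4_{-1,3}(1.6309) = +0.820842 -0.555453 = +0.265388

d=0.2654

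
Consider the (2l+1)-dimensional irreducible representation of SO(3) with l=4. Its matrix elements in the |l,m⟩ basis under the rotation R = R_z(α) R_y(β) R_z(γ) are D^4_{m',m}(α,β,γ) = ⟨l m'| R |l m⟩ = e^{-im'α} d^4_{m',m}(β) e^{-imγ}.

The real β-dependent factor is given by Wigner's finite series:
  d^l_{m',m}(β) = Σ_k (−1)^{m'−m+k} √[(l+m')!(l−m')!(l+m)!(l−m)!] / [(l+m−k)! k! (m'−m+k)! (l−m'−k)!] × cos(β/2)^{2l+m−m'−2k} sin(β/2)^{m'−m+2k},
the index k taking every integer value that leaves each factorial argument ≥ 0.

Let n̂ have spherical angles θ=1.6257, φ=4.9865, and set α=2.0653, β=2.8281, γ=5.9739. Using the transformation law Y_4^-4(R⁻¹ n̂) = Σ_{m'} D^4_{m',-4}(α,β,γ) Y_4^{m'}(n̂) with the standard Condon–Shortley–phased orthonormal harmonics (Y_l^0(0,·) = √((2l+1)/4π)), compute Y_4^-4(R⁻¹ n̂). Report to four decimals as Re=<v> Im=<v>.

Re=-0.2121 Im=-0.3269

Need the full column D^4_{m',-4} for m'=−4..4 at α=2.0653, β=2.8281, γ=5.9739.
cos(β/2)=0.156105, sin(β/2)=0.987740
d^4_{-4,-4}: single k=0 term ⇒ +0.000000;  D = +0.000000+0.000000i
d^4_{-3,-4}: single k=0 term ⇒ -0.000006;  D = -0.000002+0.000006i
d^4_{-2,-4}: single k=0 term ⇒ +0.000075;  D = -0.000072+0.000018i
d^4_{-1,-4}: single k=0 term ⇒ -0.000669;  D = -0.000452-0.000492i
d^4_{0,-4}: single k=0 term ⇒ +0.004729;  D = +0.001549-0.004468i
d^4_{1,-4}: single k=0 term ⇒ -0.026765;  D = +0.026419-0.004287i
d^4_{2,-4}: single k=0 term ⇒ +0.119749;  D = +0.072980+0.094941i
d^4_{3,-4}: single k=0 term ⇒ -0.405007;  D = -0.165493+0.369652i
d^4_{4,-4}: single k=0 term ⇒ +0.906030;  D = -0.903580+0.066590i
Y_4^{m'}(θ=1.6257,φ=4.9865) and Σ D·Y over m':
  (+0.0000+0.0000i)·(+0.2009-0.3913i)  (-0.0000+0.0000i)·(+0.0501+0.0465i)  (-0.0001+0.0000i)·(+0.2786-0.1702i)  (-0.0005-0.0005i)·(+0.0209+0.0743i)  (+0.0015-0.0045i)·(+0.3078+0.0000i)  (+0.0264-0.0043i)·(-0.0209+0.0743i)  (+0.0730+0.0949i)·(+0.2786+0.1702i)  (-0.1655+0.3697i)·(-0.0501+0.0465i)  (-0.9036+0.0666i)·(+0.2009+0.3913i)
Y_4^-4(R⁻¹ n̂) = -0.212077-0.326893i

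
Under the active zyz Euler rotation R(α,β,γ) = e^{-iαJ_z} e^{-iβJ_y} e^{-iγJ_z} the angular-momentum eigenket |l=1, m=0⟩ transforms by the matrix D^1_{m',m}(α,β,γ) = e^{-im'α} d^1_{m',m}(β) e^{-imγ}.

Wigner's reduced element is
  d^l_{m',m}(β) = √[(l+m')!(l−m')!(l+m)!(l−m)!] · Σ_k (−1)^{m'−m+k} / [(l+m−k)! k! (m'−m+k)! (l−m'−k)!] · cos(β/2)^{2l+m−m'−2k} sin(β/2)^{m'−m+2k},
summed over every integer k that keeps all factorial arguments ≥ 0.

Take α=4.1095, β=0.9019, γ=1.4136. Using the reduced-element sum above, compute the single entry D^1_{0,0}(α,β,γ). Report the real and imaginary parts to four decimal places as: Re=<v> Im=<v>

Re=0.6201 Im=0.0000

Split into d^1_{0,0}(β=0.9019) × two z-phases.
c=cos(0.9019/2)=0.900033, s=sin(0.9019/2)=0.435821; N=√[1·1·1·1]=1.000000
Admissible k: 0..1 (factorial args all ≥0)
  k=0: (−1)^0·1.0000/(1)·0.9000^2·0.4358^0 = +0.810060
  k=1: (−1)^1·1.0000/(1)·0.9000^0·0.4358^2 = -0.189940
d^1_{0,0}(0.9019) = +0.810060 -0.189940 = +0.620121
D = (+1.000000+0.000000i)·(+0.620121)·(+1.000000+0.000000i) = +0.620121+0.000000i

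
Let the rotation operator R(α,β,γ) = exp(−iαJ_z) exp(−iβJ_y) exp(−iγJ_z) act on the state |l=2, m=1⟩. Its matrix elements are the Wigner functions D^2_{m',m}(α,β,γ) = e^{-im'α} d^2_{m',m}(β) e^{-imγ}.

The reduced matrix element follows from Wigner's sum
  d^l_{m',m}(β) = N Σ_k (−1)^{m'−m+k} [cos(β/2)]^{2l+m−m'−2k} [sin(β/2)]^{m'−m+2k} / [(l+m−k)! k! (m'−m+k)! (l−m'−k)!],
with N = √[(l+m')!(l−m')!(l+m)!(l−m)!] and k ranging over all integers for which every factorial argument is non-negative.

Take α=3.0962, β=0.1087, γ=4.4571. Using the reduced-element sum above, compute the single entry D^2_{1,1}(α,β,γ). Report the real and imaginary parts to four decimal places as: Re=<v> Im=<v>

Split into d^2_{1,1}(β=0.1087) × two z-phases.
Half-angle: c=0.998523, s=0.054323. N=√(6·1·6·1)=6.000000
k∈{0,1} keeps every argument non-negative
  k=0: (−1)^0·6.0000/(6)·0.9985^4·0.0543^0 = +0.994107
  k=1: (−1)^1·6.0000/(2)·0.9985^2·0.0543^2 = -0.008827
d^2_{1,1}(0.1087) = +0.994107 -0.008827 = +0.985280
D = (-0.998970-0.045377i)·(+0.985280)·(-0.252525+0.967590i) = +0.291812-0.941075i

Re=0.2918 Im=-0.9411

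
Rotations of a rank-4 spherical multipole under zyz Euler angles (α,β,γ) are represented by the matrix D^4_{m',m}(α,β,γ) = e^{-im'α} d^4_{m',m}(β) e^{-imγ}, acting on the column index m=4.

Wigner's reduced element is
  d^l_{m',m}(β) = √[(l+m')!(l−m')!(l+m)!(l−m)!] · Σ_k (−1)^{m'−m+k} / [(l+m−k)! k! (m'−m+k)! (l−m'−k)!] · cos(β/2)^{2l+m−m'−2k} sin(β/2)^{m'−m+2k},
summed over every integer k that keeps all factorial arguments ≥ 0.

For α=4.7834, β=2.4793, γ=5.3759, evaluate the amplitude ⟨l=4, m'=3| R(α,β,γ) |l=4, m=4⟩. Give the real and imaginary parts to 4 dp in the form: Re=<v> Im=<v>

Split into d^4_{3,4}(β=2.4793) × two z-phases.
Half-angle: c=0.325127, s=0.945670. N=√(5040·1·40320·1)=14255.272709
k∈{1} keeps every argument non-negative
  k=1: (−1)^0·14255.2727/(5040)·0.3251^7·0.9457^1 = +0.001027
d^4_{3,4}(2.4793) = +0.001027
D = (-0.211425-0.977394i)·(+0.001027)·(-0.883484-0.468462i) = -0.000278+0.000989i

Re=-0.0003 Im=0.0010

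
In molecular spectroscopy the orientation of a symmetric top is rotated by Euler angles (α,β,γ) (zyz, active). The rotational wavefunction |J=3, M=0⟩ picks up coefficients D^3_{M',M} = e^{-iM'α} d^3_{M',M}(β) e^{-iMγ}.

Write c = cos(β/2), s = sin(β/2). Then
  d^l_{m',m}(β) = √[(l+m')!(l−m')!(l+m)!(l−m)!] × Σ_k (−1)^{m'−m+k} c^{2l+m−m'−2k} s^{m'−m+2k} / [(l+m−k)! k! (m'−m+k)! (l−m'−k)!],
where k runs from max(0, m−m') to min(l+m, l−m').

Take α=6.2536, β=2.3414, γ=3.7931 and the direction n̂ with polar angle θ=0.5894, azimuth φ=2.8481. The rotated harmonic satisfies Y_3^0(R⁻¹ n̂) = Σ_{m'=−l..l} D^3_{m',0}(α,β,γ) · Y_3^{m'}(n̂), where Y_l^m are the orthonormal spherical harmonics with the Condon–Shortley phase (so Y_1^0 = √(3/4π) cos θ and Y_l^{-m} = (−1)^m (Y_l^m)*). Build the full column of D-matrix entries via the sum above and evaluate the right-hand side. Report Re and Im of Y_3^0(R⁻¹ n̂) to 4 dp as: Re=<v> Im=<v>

Re=-0.5925 Im=0.0000

Need the full column D^3_{m',0} for m'=−3..3 at α=6.2536, β=2.3414, γ=3.7931.
cos(β/2)=0.389507, sin(β/2)=0.921023
d^3_{-3,0}: single k=3 term ⇒ +0.206478;  D = +0.205665-0.018302i
d^3_{-2,0}: k∈[2..3] ⇒ +0.106946 -0.597963 = -0.491017;  D = -0.490158+0.029037i
d^3_{-1,0}: k∈[1..3] ⇒ +0.028605 -0.479811 +0.894251 = +0.443045;  D = +0.442851-0.013106i
d^3_{0,0}: k∈[0..3] ⇒ +0.003492 -0.175730 +0.982553 -0.610414 = +0.199902;  D = +0.199902+0.000000i
d^3_{1,0}: k∈[0..2] ⇒ -0.028605 +0.479811 -0.894251 = -0.443045;  D = -0.442851-0.013106i
d^3_{2,0}: k∈[0..1] ⇒ +0.106946 -0.597963 = -0.491017;  D = -0.490158-0.029037i
d^3_{3,0}: single k=0 term ⇒ -0.206478;  D = -0.205665-0.018302i
Y_3^{m'}(θ=0.5894,φ=2.8481) and Σ D·Y over m':
  (+0.2057-0.0183i)·(-0.0456-0.0553i)  (-0.4902+0.0290i)·(+0.2186+0.1454i)  (+0.4429-0.0131i)·(-0.4222-0.1276i)  (+0.1999+0.0000i)·(+0.1412+0.0000i)  (-0.4429-0.0131i)·(+0.4222-0.1276i)  (-0.4902-0.0290i)·(+0.2186-0.1454i)  (-0.2057-0.0183i)·(+0.0456-0.0553i)
Y_3^0(R⁻¹ n̂) = -0.592542+0.000000i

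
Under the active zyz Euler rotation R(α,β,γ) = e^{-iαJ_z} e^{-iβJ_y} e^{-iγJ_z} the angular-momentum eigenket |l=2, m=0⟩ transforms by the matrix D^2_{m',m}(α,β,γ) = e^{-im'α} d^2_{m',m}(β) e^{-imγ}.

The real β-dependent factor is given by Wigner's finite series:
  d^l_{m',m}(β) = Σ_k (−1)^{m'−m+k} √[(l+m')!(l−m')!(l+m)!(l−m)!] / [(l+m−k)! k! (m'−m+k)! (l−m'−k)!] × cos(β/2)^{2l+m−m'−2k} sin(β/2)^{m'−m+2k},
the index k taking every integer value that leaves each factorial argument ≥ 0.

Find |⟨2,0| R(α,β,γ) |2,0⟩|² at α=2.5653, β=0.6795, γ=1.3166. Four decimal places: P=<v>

Split into d^2_{0,0}(β=0.6795) × two z-phases.
c=cos(0.6795/2)=0.942838, s=sin(0.6795/2)=0.333251; N=√[2·2·2·2]=4.000000
k∈{0,1,2} keeps every argument non-negative
  k=0: (−1)^0·4.0000/(4)·0.9428^4·0.3333^0 = +0.790221
  k=1: (−1)^1·4.0000/(1)·0.9428^2·0.3333^2 = -0.394892
  k=2: (−1)^2·4.0000/(4)·0.9428^0·0.3333^4 = +0.012334
d^2_{0,0}(0.6795) = +0.790221 -0.394892 +0.012334 = +0.407662
|D^2_{0,0}|² = |d^2_{0,0}(β)|² = (+0.407662)² = 0.166189 (the z-rotation phases have unit modulus)

P=0.1662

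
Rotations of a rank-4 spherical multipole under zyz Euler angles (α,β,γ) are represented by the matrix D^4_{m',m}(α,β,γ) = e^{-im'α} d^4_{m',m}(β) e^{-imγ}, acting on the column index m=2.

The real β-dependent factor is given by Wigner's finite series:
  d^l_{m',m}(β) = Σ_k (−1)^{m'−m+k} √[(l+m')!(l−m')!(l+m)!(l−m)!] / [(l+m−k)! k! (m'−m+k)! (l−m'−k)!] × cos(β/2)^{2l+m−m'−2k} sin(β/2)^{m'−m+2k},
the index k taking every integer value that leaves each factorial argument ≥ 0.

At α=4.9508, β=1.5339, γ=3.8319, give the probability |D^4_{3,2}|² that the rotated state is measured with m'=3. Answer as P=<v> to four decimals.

P=0.2166

D^4_{3,2}(4.9508,1.5339,3.8319) = e^{-i·3·4.9508}·d^4_{3,2}(1.5339)·e^{-i·2·3.8319}. Compute d first:
Half-angle: c=0.720031, s=0.693942. N=√(5040·1·720·2)=2693.993318
k: max(0,(2)−(3))=0 … min(4+(2),4−(3))=1
  k=0: (−1)^1·2693.9933/(720)·0.7200^7·0.6939^1 = -0.260522
  k=1: (−1)^2·2693.9933/(240)·0.7200^5·0.6939^3 = +0.725956
d^4_{3,2}(1.5339) = -0.260522 +0.725956 = +0.465434
|D^4_{3,2}|² = |d^4_{3,2}(β)|² = (+0.465434)² = 0.216629 (the z-rotation phases have unit modulus)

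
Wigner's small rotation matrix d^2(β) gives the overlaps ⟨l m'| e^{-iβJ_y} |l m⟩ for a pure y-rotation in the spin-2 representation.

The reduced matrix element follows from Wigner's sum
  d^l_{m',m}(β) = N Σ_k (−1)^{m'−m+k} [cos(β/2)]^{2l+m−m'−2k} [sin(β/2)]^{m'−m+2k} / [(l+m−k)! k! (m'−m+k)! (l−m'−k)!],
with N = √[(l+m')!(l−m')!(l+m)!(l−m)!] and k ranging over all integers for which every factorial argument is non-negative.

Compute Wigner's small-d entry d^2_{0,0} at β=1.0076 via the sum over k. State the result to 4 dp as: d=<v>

d=-0.0724

d^2_{0,0}(β=1.0076) via Wigner's sum:
With c≡cos(β/2)=0.875754 and s≡sin(β/2)=0.482757, N=[2·2·2·2]^{1/2}=4.000000
The bounds max(0,m−m')=0 and min(l+m,l−m')=2 give 3 terms
  k=0: (−1)^0·4.0000/(4)·0.8758^4·0.4828^0 = +0.588206
  k=1: (−1)^1·4.0000/(1)·0.8758^2·0.4828^2 = -0.714960
  k=2: (−1)^2·4.0000/(4)·0.8758^0·0.4828^4 = +0.054314
d^2_{0,0}(1.0076) = +0.588206 -0.714960 +0.054314 = -0.072440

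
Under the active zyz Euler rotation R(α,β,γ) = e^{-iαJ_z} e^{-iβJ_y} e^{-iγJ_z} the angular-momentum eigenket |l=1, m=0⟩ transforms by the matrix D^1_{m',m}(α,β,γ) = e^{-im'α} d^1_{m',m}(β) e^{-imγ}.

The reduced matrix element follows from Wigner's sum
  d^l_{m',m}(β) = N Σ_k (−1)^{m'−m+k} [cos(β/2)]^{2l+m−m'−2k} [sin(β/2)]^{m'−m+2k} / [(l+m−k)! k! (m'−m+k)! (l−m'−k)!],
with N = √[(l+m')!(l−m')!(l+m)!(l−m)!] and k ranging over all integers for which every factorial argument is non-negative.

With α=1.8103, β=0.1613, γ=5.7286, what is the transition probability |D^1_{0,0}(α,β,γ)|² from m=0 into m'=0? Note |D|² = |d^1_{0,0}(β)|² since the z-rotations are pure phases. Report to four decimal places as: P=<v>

D^1_{0,0}(1.8103,0.1613,5.7286) = e^{-i·0·1.8103}·d^1_{0,0}(0.1613)·e^{-i·0·5.7286}. Compute d first:
Half-angle: c=0.996750, s=0.080563. N=√(1·1·1·1)=1.000000
k: max(0,(0)−(0))=0 … min(1+(0),1−(0))=1
  k=0: (−1)^0·1.0000/(1)·0.9967^2·0.0806^0 = +0.993510
  k=1: (−1)^1·1.0000/(1)·0.9967^0·0.0806^2 = -0.006490
d^1_{0,0}(0.1613) = +0.993510 -0.006490 = +0.987019
|D^1_{0,0}|² = |d^1_{0,0}(β)|² = (+0.987019)² = 0.974207 (the z-rotation phases have unit modulus)

P=0.9742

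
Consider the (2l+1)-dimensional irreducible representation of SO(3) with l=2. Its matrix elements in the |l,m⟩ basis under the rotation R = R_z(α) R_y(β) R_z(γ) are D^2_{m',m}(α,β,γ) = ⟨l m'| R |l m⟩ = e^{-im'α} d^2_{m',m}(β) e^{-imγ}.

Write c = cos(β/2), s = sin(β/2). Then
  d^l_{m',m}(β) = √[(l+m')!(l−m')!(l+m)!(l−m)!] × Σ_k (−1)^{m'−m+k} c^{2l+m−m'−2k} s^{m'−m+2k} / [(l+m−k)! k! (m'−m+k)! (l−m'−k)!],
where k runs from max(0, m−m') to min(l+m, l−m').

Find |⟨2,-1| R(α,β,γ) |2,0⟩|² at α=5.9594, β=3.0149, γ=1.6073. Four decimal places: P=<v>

First d^2_{-1,0}(β=3.0149), then the phase factors e^{-i(-1)α} and e^{-i(0)γ}:
Half-angle: c=0.063304, s=0.997994. N=√(1·6·2·2)=4.898979
k∈{1,2} keeps every argument non-negative
  k=1: (−1)^0·4.8990/(2)·0.0633^3·0.9980^1 = +0.000620
  k=2: (−1)^1·4.8990/(2)·0.0633^1·0.9980^3 = -0.154131
d^2_{-1,0}(3.0149) = +0.000620 -0.154131 = -0.153511
|D^2_{-1,0}|² = |d^2_{-1,0}(β)|² = (-0.153511)² = 0.023566 (the z-rotation phases have unit modulus)

P=0.0236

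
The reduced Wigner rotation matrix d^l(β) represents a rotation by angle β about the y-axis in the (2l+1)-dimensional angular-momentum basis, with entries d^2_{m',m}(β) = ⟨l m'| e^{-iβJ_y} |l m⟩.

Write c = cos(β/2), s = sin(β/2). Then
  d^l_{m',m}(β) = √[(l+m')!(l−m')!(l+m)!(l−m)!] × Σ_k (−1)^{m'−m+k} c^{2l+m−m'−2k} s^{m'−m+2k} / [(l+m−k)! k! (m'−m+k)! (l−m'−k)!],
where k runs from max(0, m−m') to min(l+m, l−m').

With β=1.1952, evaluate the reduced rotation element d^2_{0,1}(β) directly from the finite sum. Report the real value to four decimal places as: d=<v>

d=0.4180

d^2_{0,1}(β=1.1952) via Wigner's sum:
Half-angle: c=0.826688, s=0.562660. N=√(2·2·6·1)=4.898979
k∈{1,2} keeps every argument non-negative
  k=1: (−1)^0·4.8990/(2)·0.8267^3·0.5627^1 = +0.778659
  k=2: (−1)^1·4.8990/(2)·0.8267^1·0.5627^3 = -0.360708
d^2_{0,1}(1.1952) = +0.778659 -0.360708 = +0.417951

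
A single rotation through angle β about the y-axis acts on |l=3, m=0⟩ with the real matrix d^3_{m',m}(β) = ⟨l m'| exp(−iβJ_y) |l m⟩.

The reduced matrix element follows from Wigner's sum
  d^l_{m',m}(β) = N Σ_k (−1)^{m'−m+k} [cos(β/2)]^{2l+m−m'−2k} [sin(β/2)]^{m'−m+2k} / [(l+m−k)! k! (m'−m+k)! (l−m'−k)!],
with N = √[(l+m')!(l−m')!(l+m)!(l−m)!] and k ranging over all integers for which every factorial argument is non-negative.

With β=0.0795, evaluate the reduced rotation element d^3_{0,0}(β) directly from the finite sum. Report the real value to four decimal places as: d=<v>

d=0.9811

d^3_{0,0}(β=0.0795) via Wigner's sum:
c=cos(0.0795/2)=0.999210, s=sin(0.0795/2)=0.039740; N=√[6·6·6·6]=36.000000
The bounds max(0,m−m')=0 and min(l+m,l−m')=3 give 4 terms
  k=0: (−1)^0·36.0000/(36)·0.9992^6·0.0397^0 = +0.995270
  k=1: (−1)^1·36.0000/(4)·0.9992^4·0.0397^2 = -0.014168
  k=2: (−1)^2·36.0000/(4)·0.9992^2·0.0397^4 = +0.000022
  k=3: (−1)^3·36.0000/(36)·0.9992^0·0.0397^6 = -0.000000
d^3_{0,0}(0.0795) = +0.995270 -0.014168 +0.000022 -0.000000 = +0.981124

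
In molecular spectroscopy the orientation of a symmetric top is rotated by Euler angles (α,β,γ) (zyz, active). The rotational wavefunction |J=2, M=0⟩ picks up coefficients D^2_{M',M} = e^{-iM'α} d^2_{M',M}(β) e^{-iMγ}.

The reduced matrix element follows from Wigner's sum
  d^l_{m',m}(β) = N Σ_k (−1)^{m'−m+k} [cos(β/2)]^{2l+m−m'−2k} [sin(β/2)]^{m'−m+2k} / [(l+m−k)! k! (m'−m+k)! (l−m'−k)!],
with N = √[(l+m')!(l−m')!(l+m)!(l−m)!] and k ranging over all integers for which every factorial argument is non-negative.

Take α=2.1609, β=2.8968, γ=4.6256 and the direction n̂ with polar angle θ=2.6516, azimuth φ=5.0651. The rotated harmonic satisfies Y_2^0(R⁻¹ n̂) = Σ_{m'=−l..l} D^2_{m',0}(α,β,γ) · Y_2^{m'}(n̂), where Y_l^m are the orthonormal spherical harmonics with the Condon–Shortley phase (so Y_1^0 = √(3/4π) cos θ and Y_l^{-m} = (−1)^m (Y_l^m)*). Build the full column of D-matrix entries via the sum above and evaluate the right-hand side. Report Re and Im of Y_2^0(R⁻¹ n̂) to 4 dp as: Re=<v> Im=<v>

Need the full column D^2_{m',0} for m'=−2..2 at α=2.1609, β=2.8968, γ=4.6256.
cos(β/2)=0.122091, sin(β/2)=0.992519
d^2_{-2,0}: single k=2 term ⇒ +0.035968;  D = -0.013694-0.033259i
d^2_{-1,0}: k∈[1..2] ⇒ +0.004425 -0.292399 = -0.287974;  D = +0.160242-0.239273i
d^2_{0,0}: k∈[0..2] ⇒ +0.000222 -0.058736 +0.970410 = +0.911896;  D = +0.911896+0.000000i
d^2_{1,0}: k∈[0..1] ⇒ -0.004425 +0.292399 = +0.287974;  D = -0.160242-0.239273i
d^2_{2,0}: single k=0 term ⇒ +0.035968;  D = -0.013694+0.033259i
Y_2^{m'}(θ=2.6516,φ=5.0651) and Σ D·Y over m':
  (-0.0137-0.0333i)·(-0.0651+0.0555i)  (+0.1602-0.2393i)·(-0.1108-0.3010i)  (+0.9119+0.0000i)·(+0.4212+0.0000i)  (-0.1602-0.2393i)·(+0.1108-0.3010i)  (-0.0137+0.0333i)·(-0.0651-0.0555i)
Y_2^0(R⁻¹ n̂) = +0.210004+0.000000i

Re=0.2100 Im=0.0000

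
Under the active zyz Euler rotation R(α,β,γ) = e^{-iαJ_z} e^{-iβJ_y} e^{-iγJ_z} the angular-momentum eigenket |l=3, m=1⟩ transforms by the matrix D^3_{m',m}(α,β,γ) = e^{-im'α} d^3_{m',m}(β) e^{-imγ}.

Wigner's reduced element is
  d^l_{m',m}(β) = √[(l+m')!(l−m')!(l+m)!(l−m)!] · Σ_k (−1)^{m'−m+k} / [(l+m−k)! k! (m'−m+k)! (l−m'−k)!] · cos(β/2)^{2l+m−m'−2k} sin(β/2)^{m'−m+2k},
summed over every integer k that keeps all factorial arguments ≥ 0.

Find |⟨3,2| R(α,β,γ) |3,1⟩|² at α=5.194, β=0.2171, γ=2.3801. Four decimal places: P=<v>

First d^3_{2,1}(β=0.2171), then the phase factors e^{-i(2)α} and e^{-i(1)γ}:
With c≡cos(β/2)=0.994114 and s≡sin(β/2)=0.108337, N=[120·1·24·2]^{1/2}=75.894664
k∈{0,1} keeps every argument non-negative
  k=0: (−1)^1·75.8947/(24)·0.9941^5·0.1083^1 = -0.332627
  k=1: (−1)^2·75.8947/(12)·0.9941^3·0.1083^3 = +0.007901
d^3_{2,1}(0.2171) = -0.332627 +0.007901 = -0.324727
|D^3_{2,1}|² = |d^3_{2,1}(β)|² = (-0.324727)² = 0.105447 (the z-rotation phases have unit modulus)

P=0.1054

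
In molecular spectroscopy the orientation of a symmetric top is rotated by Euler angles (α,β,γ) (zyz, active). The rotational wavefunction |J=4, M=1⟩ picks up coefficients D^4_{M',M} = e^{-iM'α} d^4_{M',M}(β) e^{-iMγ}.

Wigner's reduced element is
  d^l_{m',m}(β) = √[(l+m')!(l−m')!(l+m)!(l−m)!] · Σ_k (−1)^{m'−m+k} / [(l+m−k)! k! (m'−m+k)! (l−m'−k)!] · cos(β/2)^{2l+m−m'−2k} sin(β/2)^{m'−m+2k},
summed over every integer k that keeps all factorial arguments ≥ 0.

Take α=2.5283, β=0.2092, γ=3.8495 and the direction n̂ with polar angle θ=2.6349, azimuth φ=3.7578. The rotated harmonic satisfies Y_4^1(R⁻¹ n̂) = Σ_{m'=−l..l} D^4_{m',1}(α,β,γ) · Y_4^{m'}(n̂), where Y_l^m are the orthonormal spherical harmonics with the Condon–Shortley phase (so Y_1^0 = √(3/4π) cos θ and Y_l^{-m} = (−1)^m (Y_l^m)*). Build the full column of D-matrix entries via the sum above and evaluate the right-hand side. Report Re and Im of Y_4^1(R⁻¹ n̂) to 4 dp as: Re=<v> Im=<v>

Need the full column D^4_{m',1} for m'=−4..4 at α=2.5283, β=0.2092, γ=3.8495.
cos(β/2)=0.994534, sin(β/2)=0.104409
d^4_{-4,1}: single k=5 term ⇒ +0.000091;  D = +0.000091-0.000002i
d^4_{-3,1}: k∈[4..5] ⇒ +0.001538 -0.000010 = +0.001528;  D = -0.001266-0.000855i
d^4_{-2,1}: k∈[3..5] ⇒ +0.015661 -0.000259 +0.000001 = +0.015403;  D = +0.005479+0.014396i
d^4_{-1,1}: k∈[2..5] ⇒ +0.105487 -0.003488 +0.000019 -0.000000 = +0.102018;  D = +0.025200-0.098857i
d^4_{0,1}: k∈[1..4] ⇒ +0.449359 -0.029716 +0.000328 -0.000001 = +0.419970;  D = -0.319061+0.273084i
d^4_{1,1}: k∈[0..3] ⇒ +0.957103 -0.158230 +0.003488 -0.000013 = +0.802348;  D = +0.798759-0.075801i
d^4_{2,1}: k∈[0..2] ⇒ -0.426299 +0.023492 -0.000173 = -0.402979;  D = +0.349978+0.199770i
d^4_{3,1}: k∈[0..1] ⇒ +0.083727 -0.001538 = +0.082189;  D = +0.034920+0.074402i
d^4_{4,1}: single k=0 term ⇒ -0.008287;  D = -0.001439+0.008161i
Y_4^{m'}(θ=2.6349,φ=3.7578) and Σ D·Y over m':
  (+0.0001-0.0000i)·(-0.0191-0.0154i)  (-0.0013-0.0009i)·(-0.0343-0.1203i)  (+0.0055+0.0144i)·(+0.1138-0.3234i)  (+0.0252-0.0989i)·(+0.3852-0.2728i)  (-0.3191+0.2731i)·(+0.0551+0.0000i)  (+0.7988-0.0758i)·(-0.3852-0.2728i)  (+0.3500+0.1998i)·(+0.1138+0.3234i)  (+0.0349+0.0744i)·(+0.0343-0.1203i)  (-0.0014+0.0082i)·(-0.0191+0.0154i)
Y_4^1(R⁻¹ n̂) = -0.372722-0.084482i

Re=-0.3727 Im=-0.0845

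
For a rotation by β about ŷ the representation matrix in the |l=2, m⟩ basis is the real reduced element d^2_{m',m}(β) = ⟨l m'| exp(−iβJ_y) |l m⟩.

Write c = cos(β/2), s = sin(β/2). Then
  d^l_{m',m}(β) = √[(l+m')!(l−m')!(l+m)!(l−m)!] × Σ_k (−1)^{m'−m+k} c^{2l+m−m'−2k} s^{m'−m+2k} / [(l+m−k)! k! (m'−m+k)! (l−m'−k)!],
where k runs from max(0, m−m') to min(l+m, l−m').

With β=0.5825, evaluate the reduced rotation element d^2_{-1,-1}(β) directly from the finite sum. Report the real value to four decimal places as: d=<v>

d=0.6149

d^2_{-1,-1}(β=0.5825) via Wigner's sum:
With c≡cos(β/2)=0.957886 and s≡sin(β/2)=0.287150, N=[1·6·1·6]^{1/2}=6.000000
k∈{0,1} keeps every argument non-negative
  k=0: (−1)^0·6.0000/(6)·0.9579^4·0.2871^0 = +0.841889
  k=1: (−1)^1·6.0000/(2)·0.9579^2·0.2871^2 = -0.226969
d^2_{-1,-1}(0.5825) = +0.841889 -0.226969 = +0.614920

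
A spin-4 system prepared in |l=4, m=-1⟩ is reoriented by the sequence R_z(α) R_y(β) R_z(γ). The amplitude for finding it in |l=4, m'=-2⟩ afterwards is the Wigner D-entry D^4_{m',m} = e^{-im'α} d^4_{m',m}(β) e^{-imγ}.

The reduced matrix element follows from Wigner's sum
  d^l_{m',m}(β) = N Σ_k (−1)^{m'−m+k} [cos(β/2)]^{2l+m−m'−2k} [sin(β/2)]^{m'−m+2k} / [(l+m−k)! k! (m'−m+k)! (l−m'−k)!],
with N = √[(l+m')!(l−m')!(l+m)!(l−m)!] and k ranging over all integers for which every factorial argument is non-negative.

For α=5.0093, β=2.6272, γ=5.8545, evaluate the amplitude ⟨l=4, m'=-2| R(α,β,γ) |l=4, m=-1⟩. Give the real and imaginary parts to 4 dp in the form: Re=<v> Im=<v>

First d^4_{-2,-1}(β=2.6272), then the phase factors e^{-i(-2)α} and e^{-i(-1)γ}:
Half-angle: c=0.254370, s=0.967107. N=√(2·720·6·120)=1018.233765
k: max(0,(-1)−(-2))=1 … min(4+(-1),4−(-2))=3
  k=1: (−1)^0·1018.2338/(240)·0.2544^7·0.9671^1 = +0.000283
  k=2: (−1)^1·1018.2338/(48)·0.2544^5·0.9671^3 = -0.020434
  k=3: (−1)^2·1018.2338/(72)·0.2544^3·0.9671^5 = +0.196918
d^4_{-2,-1}(2.6272) = +0.000283 -0.020434 +0.196918 = +0.176767
Phases: e^{-i·(-2)·5.0093}=-0.828808-0.559533i, e^{-i·(-1)·5.8545}=+0.909513-0.415675i ⇒ D=-0.174362-0.029058i

Re=-0.1744 Im=-0.0291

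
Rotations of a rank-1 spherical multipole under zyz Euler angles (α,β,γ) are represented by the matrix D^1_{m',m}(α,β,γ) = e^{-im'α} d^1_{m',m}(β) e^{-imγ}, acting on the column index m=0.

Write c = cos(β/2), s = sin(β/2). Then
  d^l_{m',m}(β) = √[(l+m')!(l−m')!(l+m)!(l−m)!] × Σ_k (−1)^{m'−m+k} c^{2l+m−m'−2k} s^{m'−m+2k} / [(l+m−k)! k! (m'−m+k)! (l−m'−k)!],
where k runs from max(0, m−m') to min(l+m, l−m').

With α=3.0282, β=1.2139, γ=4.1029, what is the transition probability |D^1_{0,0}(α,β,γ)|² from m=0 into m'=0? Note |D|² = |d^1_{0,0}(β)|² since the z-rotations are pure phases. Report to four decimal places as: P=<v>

P=0.1221

First d^1_{0,0}(β=1.2139), then the phase factors e^{-i(0)α} and e^{-i(0)γ}:
Half-angle: c=0.821391, s=0.570365. N=√(1·1·1·1)=1.000000
k∈{0,1} keeps every argument non-negative
  k=0: (−1)^0·1.0000/(1)·0.8214^2·0.5704^0 = +0.674684
  k=1: (−1)^1·1.0000/(1)·0.8214^0·0.5704^2 = -0.325316
d^1_{0,0}(1.2139) = +0.674684 -0.325316 = +0.349368
|D^1_{0,0}|² = |d^1_{0,0}(β)|² = (+0.349368)² = 0.122058 (the z-rotation phases have unit modulus)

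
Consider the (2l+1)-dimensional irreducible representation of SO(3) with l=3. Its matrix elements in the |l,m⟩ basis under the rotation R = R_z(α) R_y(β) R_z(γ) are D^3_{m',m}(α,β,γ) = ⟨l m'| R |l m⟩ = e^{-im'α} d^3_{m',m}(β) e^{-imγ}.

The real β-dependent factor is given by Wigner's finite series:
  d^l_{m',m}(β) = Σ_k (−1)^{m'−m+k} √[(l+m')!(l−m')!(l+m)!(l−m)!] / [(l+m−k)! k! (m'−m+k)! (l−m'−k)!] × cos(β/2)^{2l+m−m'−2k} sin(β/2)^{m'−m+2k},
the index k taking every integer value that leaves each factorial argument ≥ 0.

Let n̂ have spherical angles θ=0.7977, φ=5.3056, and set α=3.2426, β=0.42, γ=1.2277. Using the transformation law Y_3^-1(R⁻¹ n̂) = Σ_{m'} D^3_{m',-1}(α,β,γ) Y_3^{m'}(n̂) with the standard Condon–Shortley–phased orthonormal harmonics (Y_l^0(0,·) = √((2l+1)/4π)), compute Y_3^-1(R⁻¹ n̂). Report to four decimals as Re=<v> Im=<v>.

Re=0.0317 Im=-0.0620

Need the full column D^3_{m',-1} for m'=−3..3 at α=3.2426, β=0.42, γ=1.2277.
cos(β/2)=0.978031, sin(β/2)=0.208460
d^3_{-3,-1}: single k=2 term ⇒ +0.153993;  D = -0.006170-0.153869i
d^3_{-2,-1}: k∈[1..2] ⇒ +0.589910 -0.053599 = +0.536311;  D = +0.075413+0.530982i
d^3_{-1,-1}: k∈[0..2] ⇒ +0.875216 -0.318087 +0.010838 = +0.567968;  D = -0.136160-0.551405i
d^3_{0,-1}: k∈[0..2] ⇒ -0.646214 +0.088072 -0.001334 = -0.559475;  D = -0.188210-0.526868i
d^3_{1,-1}: k∈[0..2] ⇒ +0.238565 -0.014451 +0.000082 = +0.224196;  D = -0.096326-0.202449i
d^3_{2,-1}: k∈[0..1] ⇒ -0.053599 +0.001217 = -0.052381;  D = -0.027160-0.044790i
d^3_{3,-1}: single k=0 term ⇒ +0.006996;  D = -0.004212-0.005586i
Y_3^{m'}(θ=0.7977,φ=5.3056) and Σ D·Y over m':
  (-0.0062-0.1539i)·(-0.1497+0.0317i)  (+0.0754+0.5310i)·(-0.1371+0.3390i)  (-0.1362-0.5514i)·(+0.1860+0.2759i)  (-0.1882-0.5269i)·(-0.1463+0.0000i)  (-0.0963-0.2024i)·(-0.1860+0.2759i)  (-0.0272-0.0448i)·(-0.1371-0.3390i)  (-0.0042-0.0056i)·(+0.1497+0.0317i)
Y_3^-1(R⁻¹ n̂) = +0.031693-0.061984i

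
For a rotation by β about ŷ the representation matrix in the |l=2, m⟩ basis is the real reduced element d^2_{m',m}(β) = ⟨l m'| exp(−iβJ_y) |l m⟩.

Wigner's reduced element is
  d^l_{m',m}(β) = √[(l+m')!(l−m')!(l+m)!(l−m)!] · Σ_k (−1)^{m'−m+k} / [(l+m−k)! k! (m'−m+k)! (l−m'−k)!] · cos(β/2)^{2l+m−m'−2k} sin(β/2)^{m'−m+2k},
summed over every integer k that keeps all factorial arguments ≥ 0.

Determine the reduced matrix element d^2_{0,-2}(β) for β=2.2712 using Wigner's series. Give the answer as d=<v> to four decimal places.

d=0.3580

d^2_{0,-2}(β=2.2712) via Wigner's sum:
Half-angle: c=0.421588, s=0.906787. N=√(2·2·1·24)=9.797959
Admissible k: 0..0 (factorial args all ≥0)
  k=0: (−1)^2·9.7980/(4)·0.4216^2·0.9068^2 = +0.357984
d^2_{0,-2}(2.2712) = +0.357984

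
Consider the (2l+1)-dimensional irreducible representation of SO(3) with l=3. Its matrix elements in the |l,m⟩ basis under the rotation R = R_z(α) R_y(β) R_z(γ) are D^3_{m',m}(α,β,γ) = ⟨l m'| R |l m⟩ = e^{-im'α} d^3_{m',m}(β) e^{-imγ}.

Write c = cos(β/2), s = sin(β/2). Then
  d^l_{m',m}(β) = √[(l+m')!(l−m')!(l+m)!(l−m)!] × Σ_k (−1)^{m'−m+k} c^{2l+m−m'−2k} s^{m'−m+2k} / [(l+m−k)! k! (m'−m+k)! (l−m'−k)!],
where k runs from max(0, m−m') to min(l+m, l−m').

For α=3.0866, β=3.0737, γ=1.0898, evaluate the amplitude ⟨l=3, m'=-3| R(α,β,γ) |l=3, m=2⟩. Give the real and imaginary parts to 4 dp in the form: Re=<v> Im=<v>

Split into d^3_{-3,2}(β=3.0737) × two z-phases.
With c≡cos(β/2)=0.033940 and s≡sin(β/2)=0.999424, N=[1·720·120·1]^{1/2}=293.938769
k: max(0,(2)−(-3))=5 … min(3+(2),3−(-3))=5
  k=5: (−1)^0·293.9388/(120)·0.0339^1·0.9994^5 = +0.082896
d^3_{-3,2}(3.0737) = +0.082896
Phases: e^{-i·(-3)·3.0866}=-0.986422+0.164231i, e^{-i·(2)·1.0898}=-0.571886-0.820333i ⇒ D=+0.057931+0.059293i

Re=0.0579 Im=0.0593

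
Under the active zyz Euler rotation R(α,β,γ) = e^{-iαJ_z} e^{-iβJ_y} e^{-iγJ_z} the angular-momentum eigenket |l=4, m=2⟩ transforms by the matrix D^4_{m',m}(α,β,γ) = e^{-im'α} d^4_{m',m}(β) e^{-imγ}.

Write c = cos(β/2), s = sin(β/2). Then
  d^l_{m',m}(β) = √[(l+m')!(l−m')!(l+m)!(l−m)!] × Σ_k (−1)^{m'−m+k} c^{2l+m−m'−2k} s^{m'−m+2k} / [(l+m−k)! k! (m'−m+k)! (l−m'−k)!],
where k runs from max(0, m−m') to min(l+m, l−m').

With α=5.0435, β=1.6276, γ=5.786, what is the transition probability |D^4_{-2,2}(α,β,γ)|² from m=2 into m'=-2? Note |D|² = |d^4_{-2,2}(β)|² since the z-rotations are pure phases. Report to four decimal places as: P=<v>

Split into d^4_{-2,2}(β=1.6276) × two z-phases.
With c≡cos(β/2)=0.686741 and s≡sin(β/2)=0.726902, N=[2·720·720·2]^{1/2}=1440.000000
The bounds max(0,m−m')=4 and min(l+m,l−m')=6 give 3 terms
  k=4: (−1)^0·1440.0000/(96)·0.6867^4·0.7269^4 = +0.931466
  k=5: (−1)^1·1440.0000/(120)·0.6867^2·0.7269^6 = -0.834877
  k=6: (−1)^2·1440.0000/(1440)·0.6867^0·0.7269^8 = +0.077948
d^4_{-2,2}(1.6276) = +0.931466 -0.834877 +0.077948 = +0.174537
|D^4_{-2,2}|² = |d^4_{-2,2}(β)|² = (+0.174537)² = 0.030463 (the z-rotation phases have unit modulus)

P=0.0305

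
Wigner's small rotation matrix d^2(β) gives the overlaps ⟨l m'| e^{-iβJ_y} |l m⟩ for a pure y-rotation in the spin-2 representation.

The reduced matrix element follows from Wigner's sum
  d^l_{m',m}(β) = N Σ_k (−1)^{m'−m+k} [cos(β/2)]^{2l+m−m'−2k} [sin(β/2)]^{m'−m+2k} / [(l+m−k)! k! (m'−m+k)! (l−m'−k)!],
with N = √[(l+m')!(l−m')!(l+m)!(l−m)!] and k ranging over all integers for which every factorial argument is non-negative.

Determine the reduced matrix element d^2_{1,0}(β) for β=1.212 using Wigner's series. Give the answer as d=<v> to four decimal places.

d=-0.4027

d^2_{1,0}(β=1.212) via Wigner's sum:
Half-angle: c=0.821933, s=0.569584. N=√(6·1·2·2)=4.898979
k: max(0,(0)−(1))=0 … min(2+(0),2−(1))=1
  k=0: (−1)^1·4.8990/(2)·0.8219^3·0.5696^1 = -0.774716
  k=1: (−1)^2·4.8990/(2)·0.8219^1·0.5696^3 = +0.372037
d^2_{1,0}(1.212) = -0.774716 +0.372037 = -0.402680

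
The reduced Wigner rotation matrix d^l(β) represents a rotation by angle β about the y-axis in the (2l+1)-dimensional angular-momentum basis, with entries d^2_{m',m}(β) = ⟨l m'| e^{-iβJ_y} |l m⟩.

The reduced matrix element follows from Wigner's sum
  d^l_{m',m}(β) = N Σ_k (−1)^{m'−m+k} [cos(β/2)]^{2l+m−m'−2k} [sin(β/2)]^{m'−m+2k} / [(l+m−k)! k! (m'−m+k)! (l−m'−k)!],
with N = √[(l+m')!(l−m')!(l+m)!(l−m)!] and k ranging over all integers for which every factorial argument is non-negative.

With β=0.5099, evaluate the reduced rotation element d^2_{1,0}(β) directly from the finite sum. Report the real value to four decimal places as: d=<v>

d^2_{1,0}(β=0.5099) via Wigner's sum:
With c≡cos(β/2)=0.967676 and s≡sin(β/2)=0.252197, N=[6·1·2·2]^{1/2}=4.898979
Admissible k: 0..1 (factorial args all ≥0)
  k=0: (−1)^1·4.8990/(2)·0.9677^3·0.2522^1 = -0.559765
  k=1: (−1)^2·4.8990/(2)·0.9677^1·0.2522^3 = +0.038021
d^2_{1,0}(0.5099) = -0.559765 +0.038021 = -0.521743

d=-0.5217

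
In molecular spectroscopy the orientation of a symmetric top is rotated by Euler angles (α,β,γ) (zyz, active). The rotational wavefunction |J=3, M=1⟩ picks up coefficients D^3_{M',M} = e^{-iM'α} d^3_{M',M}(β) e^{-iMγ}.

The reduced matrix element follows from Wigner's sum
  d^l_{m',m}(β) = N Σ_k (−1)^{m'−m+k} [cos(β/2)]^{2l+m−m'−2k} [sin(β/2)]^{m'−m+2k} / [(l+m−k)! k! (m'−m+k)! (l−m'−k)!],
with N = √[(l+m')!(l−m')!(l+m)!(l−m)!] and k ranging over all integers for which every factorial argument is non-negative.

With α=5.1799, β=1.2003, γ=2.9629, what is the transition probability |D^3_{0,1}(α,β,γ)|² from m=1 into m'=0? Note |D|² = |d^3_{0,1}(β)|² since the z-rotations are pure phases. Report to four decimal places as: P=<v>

First d^3_{0,1}(β=1.2003), then the phase factors e^{-i(0)α} and e^{-i(1)γ}:
c=cos(1.2003/2)=0.825251, s=sin(1.2003/2)=0.564766; N=√[6·6·24·2]=41.569219
Admissible k: 1..3 (factorial args all ≥0)
  k=1: (−1)^0·41.5692/(12)·0.8253^5·0.5648^1 = +0.748841
  k=2: (−1)^1·41.5692/(4)·0.8253^3·0.5648^3 = -1.052146
  k=3: (−1)^2·41.5692/(12)·0.8253^1·0.5648^5 = +0.164256
d^3_{0,1}(1.2003) = +0.748841 -1.052146 +0.164256 = -0.139050
|D^3_{0,1}|² = |d^3_{0,1}(β)|² = (-0.139050)² = 0.019335 (the z-rotation phases have unit modulus)

P=0.0193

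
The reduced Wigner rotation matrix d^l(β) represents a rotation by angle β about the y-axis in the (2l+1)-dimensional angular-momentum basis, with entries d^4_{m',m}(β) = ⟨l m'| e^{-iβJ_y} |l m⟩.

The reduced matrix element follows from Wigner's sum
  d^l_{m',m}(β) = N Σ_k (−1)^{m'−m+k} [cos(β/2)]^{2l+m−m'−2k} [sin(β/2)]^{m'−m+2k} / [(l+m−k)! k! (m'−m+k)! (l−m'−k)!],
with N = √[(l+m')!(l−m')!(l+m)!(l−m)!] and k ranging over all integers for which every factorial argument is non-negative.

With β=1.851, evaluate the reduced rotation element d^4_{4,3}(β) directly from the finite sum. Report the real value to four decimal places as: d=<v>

d=-0.0643

d^4_{4,3}(β=1.851) via Wigner's sum:
Half-angle: c=0.601435, s=0.798922. N=√(40320·1·5040·1)=14255.272709
k: max(0,(3)−(4))=0 … min(4+(3),4−(4))=0
  k=0: (−1)^1·14255.2727/(5040)·0.6014^7·0.7989^1 = -0.064324
d^4_{4,3}(1.851) = -0.064324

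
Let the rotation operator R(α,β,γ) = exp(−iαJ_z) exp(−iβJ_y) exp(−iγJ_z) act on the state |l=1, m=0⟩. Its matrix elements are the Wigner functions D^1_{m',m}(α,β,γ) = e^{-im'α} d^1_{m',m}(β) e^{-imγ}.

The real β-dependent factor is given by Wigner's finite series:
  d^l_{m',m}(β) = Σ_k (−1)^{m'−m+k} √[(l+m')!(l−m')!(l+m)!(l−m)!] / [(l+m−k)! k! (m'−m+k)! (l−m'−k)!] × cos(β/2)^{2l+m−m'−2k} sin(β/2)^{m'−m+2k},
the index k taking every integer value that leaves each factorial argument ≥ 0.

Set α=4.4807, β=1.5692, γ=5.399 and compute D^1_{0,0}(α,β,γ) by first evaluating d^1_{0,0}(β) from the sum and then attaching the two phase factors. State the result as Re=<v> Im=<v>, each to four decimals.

Re=0.0016 Im=0.0000

Split into d^1_{0,0}(β=1.5692) × two z-phases.
Half-angle: c=0.707671, s=0.706542. N=√(1·1·1·1)=1.000000
Admissible k: 0..1 (factorial args all ≥0)
  k=0: (−1)^0·1.0000/(1)·0.7077^2·0.7065^0 = +0.500798
  k=1: (−1)^1·1.0000/(1)·0.7077^0·0.7065^2 = -0.499202
d^1_{0,0}(1.5692) = +0.500798 -0.499202 = +0.001596
Attach z-rotation phases: D = e^{-i(0)(4.4807)}·(+0.001596)·e^{-i(0)(5.399)} = +0.001596+0.000000i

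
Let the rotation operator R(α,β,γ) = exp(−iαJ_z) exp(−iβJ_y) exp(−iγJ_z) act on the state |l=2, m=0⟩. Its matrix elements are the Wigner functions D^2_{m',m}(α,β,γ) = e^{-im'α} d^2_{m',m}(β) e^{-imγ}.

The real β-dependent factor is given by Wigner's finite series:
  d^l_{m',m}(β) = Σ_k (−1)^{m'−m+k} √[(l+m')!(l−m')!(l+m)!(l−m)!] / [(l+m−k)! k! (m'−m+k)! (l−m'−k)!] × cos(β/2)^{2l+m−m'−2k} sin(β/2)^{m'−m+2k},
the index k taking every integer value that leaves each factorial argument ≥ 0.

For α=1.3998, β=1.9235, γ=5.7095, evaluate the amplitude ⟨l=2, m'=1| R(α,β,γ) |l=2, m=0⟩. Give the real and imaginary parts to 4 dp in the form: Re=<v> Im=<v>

D^2_{1,0}(1.3998,1.9235,5.7095) = e^{-i·1·1.3998}·d^2_{1,0}(1.9235)·e^{-i·0·5.7095}. Compute d first:
c=cos(1.9235/2)=0.572086, s=sin(1.9235/2)=0.820194; N=√[6·1·2·2]=4.898979
k∈{0,1} keeps every argument non-negative
  k=0: (−1)^1·4.8990/(2)·0.5721^3·0.8202^1 = -0.376162
  k=1: (−1)^2·4.8990/(2)·0.5721^1·0.8202^3 = +0.773190
d^2_{1,0}(1.9235) = -0.376162 +0.773190 = +0.397028
D = (+0.170164-0.985416i)·(+0.397028)·(+1.000000+0.000000i) = +0.067560-0.391238i

Re=0.0676 Im=-0.3912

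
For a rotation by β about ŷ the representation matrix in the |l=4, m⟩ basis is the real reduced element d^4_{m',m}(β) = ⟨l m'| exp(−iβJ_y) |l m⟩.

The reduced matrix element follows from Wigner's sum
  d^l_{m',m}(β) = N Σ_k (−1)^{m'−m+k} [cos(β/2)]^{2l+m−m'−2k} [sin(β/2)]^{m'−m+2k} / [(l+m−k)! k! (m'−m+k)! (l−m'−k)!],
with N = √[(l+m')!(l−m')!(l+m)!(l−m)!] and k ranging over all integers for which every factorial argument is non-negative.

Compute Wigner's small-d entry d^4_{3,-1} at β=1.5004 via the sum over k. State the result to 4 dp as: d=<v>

d=0.3920

d^4_{3,-1}(β=1.5004) via Wigner's sum:
Half-angle: c=0.731553, s=0.681785. N=√(5040·1·6·120)=1904.940944
The bounds max(0,m−m')=0 and min(l+m,l−m')=1 give 2 terms
  k=0: (−1)^4·1904.9409/(144)·0.7316^4·0.6818^4 = +0.818636
  k=1: (−1)^5·1904.9409/(240)·0.7316^2·0.6818^6 = -0.426625
d^4_{3,-1}(1.5004) = +0.818636 -0.426625 = +0.392011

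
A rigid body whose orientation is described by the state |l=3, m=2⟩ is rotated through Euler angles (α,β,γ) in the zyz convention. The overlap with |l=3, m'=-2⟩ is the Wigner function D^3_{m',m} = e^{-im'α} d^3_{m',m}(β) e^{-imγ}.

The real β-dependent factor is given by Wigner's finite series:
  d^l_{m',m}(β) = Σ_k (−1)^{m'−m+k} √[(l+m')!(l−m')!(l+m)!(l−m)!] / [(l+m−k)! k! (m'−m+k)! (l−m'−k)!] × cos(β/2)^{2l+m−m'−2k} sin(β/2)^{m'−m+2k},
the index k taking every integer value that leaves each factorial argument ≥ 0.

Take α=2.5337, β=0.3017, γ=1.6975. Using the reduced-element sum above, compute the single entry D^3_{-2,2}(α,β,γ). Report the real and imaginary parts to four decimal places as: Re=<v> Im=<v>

Re=-0.0003 Im=0.0025

D^3_{-2,2}(2.5337,0.3017,1.6975) = e^{-i·-2·2.5337}·d^3_{-2,2}(0.3017)·e^{-i·2·1.6975}. Compute d first:
c=cos(0.3017/2)=0.988644, s=sin(0.3017/2)=0.150279; N=√[1·120·120·1]=120.000000
k∈{4,5} keeps every argument non-negative
  k=4: (−1)^0·120.0000/(24)·0.9886^2·0.1503^4 = +0.002493
  k=5: (−1)^1·120.0000/(120)·0.9886^0·0.1503^6 = -0.000012
d^3_{-2,2}(0.3017) = +0.002493 -0.000012 = +0.002481
D = (+0.347601-0.937643i)·(+0.002481)·(-0.968064+0.250704i) = -0.000252+0.002468i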